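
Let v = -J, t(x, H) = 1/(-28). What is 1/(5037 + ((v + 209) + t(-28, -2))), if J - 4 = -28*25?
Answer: 28/166375 ≈ 0.00016829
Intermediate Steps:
J = -696 (J = 4 - 28*25 = 4 - 700 = -696)
t(x, H) = -1/28
v = 696 (v = -1*(-696) = 696)
1/(5037 + ((v + 209) + t(-28, -2))) = 1/(5037 + ((696 + 209) - 1/28)) = 1/(5037 + (905 - 1/28)) = 1/(5037 + 25339/28) = 1/(166375/28) = 28/166375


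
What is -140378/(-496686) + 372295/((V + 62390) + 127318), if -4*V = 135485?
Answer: 413579531323/154803864021 ≈ 2.6716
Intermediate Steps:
V = -135485/4 (V = -¼*135485 = -135485/4 ≈ -33871.)
-140378/(-496686) + 372295/((V + 62390) + 127318) = -140378/(-496686) + 372295/((-135485/4 + 62390) + 127318) = -140378*(-1/496686) + 372295/(114075/4 + 127318) = 70189/248343 + 372295/(623347/4) = 70189/248343 + 372295*(4/623347) = 70189/248343 + 1489180/623347 = 413579531323/154803864021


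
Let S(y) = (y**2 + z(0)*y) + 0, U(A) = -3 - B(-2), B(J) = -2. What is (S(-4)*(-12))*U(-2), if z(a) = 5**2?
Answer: -1008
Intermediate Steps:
z(a) = 25
U(A) = -1 (U(A) = -3 - 1*(-2) = -3 + 2 = -1)
S(y) = y**2 + 25*y (S(y) = (y**2 + 25*y) + 0 = y**2 + 25*y)
(S(-4)*(-12))*U(-2) = (-4*(25 - 4)*(-12))*(-1) = (-4*21*(-12))*(-1) = -84*(-12)*(-1) = 1008*(-1) = -1008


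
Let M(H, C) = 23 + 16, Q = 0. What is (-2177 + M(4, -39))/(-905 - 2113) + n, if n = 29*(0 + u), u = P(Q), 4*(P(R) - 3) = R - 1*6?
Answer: 133421/3018 ≈ 44.208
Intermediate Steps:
P(R) = 3/2 + R/4 (P(R) = 3 + (R - 1*6)/4 = 3 + (R - 6)/4 = 3 + (-6 + R)/4 = 3 + (-3/2 + R/4) = 3/2 + R/4)
u = 3/2 (u = 3/2 + (1/4)*0 = 3/2 + 0 = 3/2 ≈ 1.5000)
M(H, C) = 39
n = 87/2 (n = 29*(0 + 3/2) = 29*(3/2) = 87/2 ≈ 43.500)
(-2177 + M(4, -39))/(-905 - 2113) + n = (-2177 + 39)/(-905 - 2113) + 87/2 = -2138/(-3018) + 87/2 = -2138*(-1/3018) + 87/2 = 1069/1509 + 87/2 = 133421/3018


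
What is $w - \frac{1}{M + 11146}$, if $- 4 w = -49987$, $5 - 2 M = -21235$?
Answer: $\frac{544008519}{43532} \approx 12497.0$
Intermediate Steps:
$M = 10620$ ($M = \frac{5}{2} - - \frac{21235}{2} = \frac{5}{2} + \frac{21235}{2} = 10620$)
$w = \frac{49987}{4}$ ($w = \left(- \frac{1}{4}\right) \left(-49987\right) = \frac{49987}{4} \approx 12497.0$)
$w - \frac{1}{M + 11146} = \frac{49987}{4} - \frac{1}{10620 + 11146} = \frac{49987}{4} - \frac{1}{21766} = \frac{544008519}{43532}$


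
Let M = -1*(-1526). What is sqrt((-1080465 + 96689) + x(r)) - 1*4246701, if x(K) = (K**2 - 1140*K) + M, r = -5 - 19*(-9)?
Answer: -4246701 + 11*I*sqrt(9454) ≈ -4.2467e+6 + 1069.5*I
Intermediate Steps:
r = 166 (r = -5 + 171 = 166)
M = 1526
x(K) = 1526 + K**2 - 1140*K (x(K) = (K**2 - 1140*K) + 1526 = 1526 + K**2 - 1140*K)
sqrt((-1080465 + 96689) + x(r)) - 1*4246701 = sqrt((-1080465 + 96689) + (1526 + 166**2 - 1140*166)) - 1*4246701 = sqrt(-983776 + (1526 + 27556 - 189240)) - 4246701 = sqrt(-983776 - 160158) - 4246701 = sqrt(-1143934) - 4246701 = 11*I*sqrt(9454) - 4246701 = -4246701 + 11*I*sqrt(9454)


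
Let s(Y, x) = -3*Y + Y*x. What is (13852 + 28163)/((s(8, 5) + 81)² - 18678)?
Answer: -42015/9269 ≈ -4.5329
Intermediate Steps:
(13852 + 28163)/((s(8, 5) + 81)² - 18678) = (13852 + 28163)/((8*(-3 + 5) + 81)² - 18678) = 42015/((8*2 + 81)² - 18678) = 42015/((16 + 81)² - 18678) = 42015/(97² - 18678) = 42015/(9409 - 18678) = 42015/(-9269) = 42015*(-1/9269) = -42015/9269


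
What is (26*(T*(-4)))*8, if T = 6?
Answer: -4992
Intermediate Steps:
(26*(T*(-4)))*8 = (26*(6*(-4)))*8 = (26*(-24))*8 = -624*8 = -4992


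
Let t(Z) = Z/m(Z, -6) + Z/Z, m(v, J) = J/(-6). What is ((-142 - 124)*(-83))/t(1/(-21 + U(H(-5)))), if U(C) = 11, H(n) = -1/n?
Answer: 220780/9 ≈ 24531.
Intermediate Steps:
m(v, J) = -J/6 (m(v, J) = J*(-1/6) = -J/6)
t(Z) = 1 + Z (t(Z) = Z/((-1/6*(-6))) + Z/Z = Z/1 + 1 = Z*1 + 1 = Z + 1 = 1 + Z)
((-142 - 124)*(-83))/t(1/(-21 + U(H(-5)))) = ((-142 - 124)*(-83))/(1 + 1/(-21 + 11)) = (-266*(-83))/(1 + 1/(-10)) = 22078/(1 - 1/10) = 22078/(9/10) = 22078*(10/9) = 220780/9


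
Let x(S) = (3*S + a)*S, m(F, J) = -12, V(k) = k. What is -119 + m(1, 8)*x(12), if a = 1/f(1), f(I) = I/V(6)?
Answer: -6167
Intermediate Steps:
f(I) = I/6
a = 6 (a = 1/((⅙)*1) = 1/(⅙) = 6)
x(S) = S*(6 + 3*S) (x(S) = (3*S + 6)*S = (6 + 3*S)*S = S*(6 + 3*S))
-119 + m(1, 8)*x(12) = -119 - 36*12*(2 + 12) = -119 - 36*12*14 = -119 - 12*504 = -119 - 6048 = -6167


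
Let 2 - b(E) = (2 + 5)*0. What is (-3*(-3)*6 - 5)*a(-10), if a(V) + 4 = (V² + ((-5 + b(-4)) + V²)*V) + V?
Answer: -43316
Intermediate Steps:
b(E) = 2 (b(E) = 2 - (2 + 5)*0 = 2 - 7*0 = 2 - 1*0 = 2 + 0 = 2)
a(V) = -4 + V + V² + V*(-3 + V²) (a(V) = -4 + ((V² + ((-5 + 2) + V²)*V) + V) = -4 + ((V² + (-3 + V²)*V) + V) = -4 + ((V² + V*(-3 + V²)) + V) = -4 + (V + V² + V*(-3 + V²)) = -4 + V + V² + V*(-3 + V²))
(-3*(-3)*6 - 5)*a(-10) = (-3*(-3)*6 - 5)*(-4 + (-10)² + (-10)³ - 2*(-10)) = (9*6 - 5)*(-4 + 100 - 1000 + 20) = (54 - 5)*(-884) = 49*(-884) = -43316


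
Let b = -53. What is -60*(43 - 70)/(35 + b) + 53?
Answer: -37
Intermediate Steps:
-60*(43 - 70)/(35 + b) + 53 = -60*(43 - 70)/(35 - 53) + 53 = -(-1620)/(-18) + 53 = -(-1620)*(-1)/18 + 53 = -60*3/2 + 53 = -90 + 53 = -37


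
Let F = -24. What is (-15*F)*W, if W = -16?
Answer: -5760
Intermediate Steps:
(-15*F)*W = -15*(-24)*(-16) = 360*(-16) = -5760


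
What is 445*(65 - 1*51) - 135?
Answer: 6095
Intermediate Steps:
445*(65 - 1*51) - 135 = 445*(65 - 51) - 135 = 445*14 - 135 = 6230 - 135 = 6095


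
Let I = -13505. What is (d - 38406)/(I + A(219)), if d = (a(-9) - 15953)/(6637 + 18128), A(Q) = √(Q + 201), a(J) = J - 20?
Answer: 2569030684972/903350948565 + 1902281144*√105/4516754742825 ≈ 2.8482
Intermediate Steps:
a(J) = -20 + J
A(Q) = √(201 + Q)
d = -15982/24765 (d = ((-20 - 9) - 15953)/(6637 + 18128) = (-29 - 15953)/24765 = -15982*1/24765 = -15982/24765 ≈ -0.64535)
(d - 38406)/(I + A(219)) = (-15982/24765 - 38406)/(-13505 + √(201 + 219)) = -951140572/(24765*(-13505 + √420)) = -951140572/(24765*(-13505 + 2*√105))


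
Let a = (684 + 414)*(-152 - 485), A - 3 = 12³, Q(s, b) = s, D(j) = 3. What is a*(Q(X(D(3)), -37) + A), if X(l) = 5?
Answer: -1214203536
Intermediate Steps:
A = 1731 (A = 3 + 12³ = 3 + 1728 = 1731)
a = -699426 (a = 1098*(-637) = -699426)
a*(Q(X(D(3)), -37) + A) = -699426*(5 + 1731) = -699426*1736 = -1214203536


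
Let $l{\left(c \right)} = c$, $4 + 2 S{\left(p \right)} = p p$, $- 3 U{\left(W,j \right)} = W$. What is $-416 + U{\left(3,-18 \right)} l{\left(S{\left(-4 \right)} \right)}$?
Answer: $-422$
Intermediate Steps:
$U{\left(W,j \right)} = - \frac{W}{3}$
$S{\left(p \right)} = -2 + \frac{p^{2}}{2}$ ($S{\left(p \right)} = -2 + \frac{p p}{2} = -2 + \frac{p^{2}}{2}$)
$-416 + U{\left(3,-18 \right)} l{\left(S{\left(-4 \right)} \right)} = -416 + \left(- \frac{1}{3}\right) 3 \left(-2 + \frac{\left(-4\right)^{2}}{2}\right) = -416 - \left(-2 + \frac{1}{2} \cdot 16\right) = -416 - \left(-2 + 8\right) = -416 - 6 = -422$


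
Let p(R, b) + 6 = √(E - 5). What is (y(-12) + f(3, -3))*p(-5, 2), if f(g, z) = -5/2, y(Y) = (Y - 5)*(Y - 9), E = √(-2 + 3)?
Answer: -2127 + 709*I ≈ -2127.0 + 709.0*I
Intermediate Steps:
E = 1 (E = √1 = 1)
y(Y) = (-9 + Y)*(-5 + Y) (y(Y) = (-5 + Y)*(-9 + Y) = (-9 + Y)*(-5 + Y))
p(R, b) = -6 + 2*I (p(R, b) = -6 + √(1 - 5) = -6 + √(-4) = -6 + 2*I)
f(g, z) = -5/2 (f(g, z) = -5*½ = -5/2)
(y(-12) + f(3, -3))*p(-5, 2) = ((45 + (-12)² - 14*(-12)) - 5/2)*(-6 + 2*I) = ((45 + 144 + 168) - 5/2)*(-6 + 2*I) = (357 - 5/2)*(-6 + 2*I) = 709*(-6 + 2*I)/2 = -2127 + 709*I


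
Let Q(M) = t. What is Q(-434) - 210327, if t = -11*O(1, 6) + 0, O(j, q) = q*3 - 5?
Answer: -210470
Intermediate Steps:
O(j, q) = -5 + 3*q (O(j, q) = 3*q - 5 = -5 + 3*q)
t = -143 (t = -11*(-5 + 3*6) + 0 = -11*(-5 + 18) + 0 = -11*13 + 0 = -143 + 0 = -143)
Q(M) = -143
Q(-434) - 210327 = -143 - 210327 = -210470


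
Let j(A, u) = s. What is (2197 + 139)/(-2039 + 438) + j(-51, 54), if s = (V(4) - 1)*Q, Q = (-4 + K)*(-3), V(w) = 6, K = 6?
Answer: -50366/1601 ≈ -31.459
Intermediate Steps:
Q = -6 (Q = (-4 + 6)*(-3) = 2*(-3) = -6)
s = -30 (s = (6 - 1)*(-6) = 5*(-6) = -30)
j(A, u) = -30
(2197 + 139)/(-2039 + 438) + j(-51, 54) = (2197 + 139)/(-2039 + 438) - 30 = 2336/(-1601) - 30 = 2336*(-1/1601) - 30 = -2336/1601 - 30 = -50366/1601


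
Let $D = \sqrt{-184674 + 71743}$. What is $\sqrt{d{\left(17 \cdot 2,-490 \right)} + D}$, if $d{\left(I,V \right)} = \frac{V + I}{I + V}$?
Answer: $\sqrt{1 + i \sqrt{112931}} \approx 12.982 + 12.943 i$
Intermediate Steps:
$D = i \sqrt{112931}$ ($D = \sqrt{-112931} = i \sqrt{112931} \approx 336.05 i$)
$d{\left(I,V \right)} = 1$ ($d{\left(I,V \right)} = \frac{I + V}{I + V} = 1$)
$\sqrt{d{\left(17 \cdot 2,-490 \right)} + D} = \sqrt{1 + i \sqrt{112931}}$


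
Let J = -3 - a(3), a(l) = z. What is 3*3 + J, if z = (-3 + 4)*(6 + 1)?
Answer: -1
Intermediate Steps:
z = 7 (z = 1*7 = 7)
a(l) = 7
J = -10 (J = -3 - 1*7 = -3 - 7 = -10)
3*3 + J = 3*3 - 10 = 9 - 10 = -1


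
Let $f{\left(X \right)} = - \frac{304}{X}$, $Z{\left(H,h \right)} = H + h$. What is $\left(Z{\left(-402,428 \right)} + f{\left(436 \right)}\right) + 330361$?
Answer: $\frac{36012107}{109} \approx 3.3039 \cdot 10^{5}$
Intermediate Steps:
$\left(Z{\left(-402,428 \right)} + f{\left(436 \right)}\right) + 330361 = \left(\left(-402 + 428\right) - \frac{304}{436}\right) + 330361 = \left(26 - \frac{76}{109}\right) + 330361 = \frac{2758}{109} + 330361 = \frac{36012107}{109}$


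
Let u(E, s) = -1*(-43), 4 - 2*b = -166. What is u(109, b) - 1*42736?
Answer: -42693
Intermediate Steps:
b = 85 (b = 2 - ½*(-166) = 2 + 83 = 85)
u(E, s) = 43
u(109, b) - 1*42736 = 43 - 1*42736 = 43 - 42736 = -42693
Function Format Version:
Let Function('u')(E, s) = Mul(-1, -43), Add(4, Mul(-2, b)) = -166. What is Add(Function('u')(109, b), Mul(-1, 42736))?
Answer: -42693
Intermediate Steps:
b = 85 (b = Add(2, Mul(Rational(-1, 2), -166)) = Add(2, 83) = 85)
Function('u')(E, s) = 43
Add(Function('u')(109, b), Mul(-1, 42736)) = Add(43, Mul(-1, 42736)) = Add(43, -42736) = -42693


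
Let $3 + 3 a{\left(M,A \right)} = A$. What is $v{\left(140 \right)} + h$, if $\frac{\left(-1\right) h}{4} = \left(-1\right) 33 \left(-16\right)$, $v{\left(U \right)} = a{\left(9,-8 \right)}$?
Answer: $- \frac{6347}{3} \approx -2115.7$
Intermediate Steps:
$a{\left(M,A \right)} = -1 + \frac{A}{3}$
$v{\left(U \right)} = - \frac{11}{3}$ ($v{\left(U \right)} = -1 + \frac{1}{3} \left(-8\right) = -1 - \frac{8}{3} = - \frac{11}{3}$)
$h = -2112$ ($h = - 4 \left(-1\right) 33 \left(-16\right) = - 4 \left(\left(-33\right) \left(-16\right)\right) = \left(-4\right) 528 = -2112$)
$v{\left(140 \right)} + h = - \frac{11}{3} - 2112 = - \frac{6347}{3}$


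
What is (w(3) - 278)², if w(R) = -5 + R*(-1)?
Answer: 81796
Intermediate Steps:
w(R) = -5 - R
(w(3) - 278)² = ((-5 - 1*3) - 278)² = ((-5 - 3) - 278)² = (-8 - 278)² = (-286)² = 81796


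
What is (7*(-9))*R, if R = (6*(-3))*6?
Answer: 6804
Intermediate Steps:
R = -108 (R = -18*6 = -108)
(7*(-9))*R = (7*(-9))*(-108) = -63*(-108) = 6804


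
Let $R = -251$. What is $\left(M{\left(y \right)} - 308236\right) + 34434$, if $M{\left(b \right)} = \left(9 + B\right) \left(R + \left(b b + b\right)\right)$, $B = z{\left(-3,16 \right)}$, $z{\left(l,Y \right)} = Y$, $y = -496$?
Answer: $5857923$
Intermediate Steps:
$B = 16$
$M{\left(b \right)} = -6275 + 25 b + 25 b^{2}$ ($M{\left(b \right)} = \left(9 + 16\right) \left(-251 + \left(b b + b\right)\right) = 25 \left(-251 + \left(b^{2} + b\right)\right) = 25 \left(-251 + \left(b + b^{2}\right)\right) = 25 \left(-251 + b + b^{2}\right) = -6275 + 25 b + 25 b^{2}$)
$\left(M{\left(y \right)} - 308236\right) + 34434 = \left(\left(-6275 + 25 \left(-496\right) + 25 \left(-496\right)^{2}\right) - 308236\right) + 34434 = \left(\left(-6275 - 12400 + 25 \cdot 246016\right) - 308236\right) + 34434 = \left(\left(-6275 - 12400 + 6150400\right) - 308236\right) + 34434 = \left(6131725 - 308236\right) + 34434 = 5823489 + 34434 = 5857923$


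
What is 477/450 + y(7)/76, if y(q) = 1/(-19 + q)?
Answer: 24143/22800 ≈ 1.0589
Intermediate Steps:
477/450 + y(7)/76 = 477/450 + 1/((-19 + 7)*76) = 477*(1/450) + (1/76)/(-12) = 53/50 - 1/12*1/76 = 53/50 - 1/912 = 24143/22800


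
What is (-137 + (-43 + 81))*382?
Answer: -37818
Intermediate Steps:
(-137 + (-43 + 81))*382 = (-137 + 38)*382 = -99*382 = -37818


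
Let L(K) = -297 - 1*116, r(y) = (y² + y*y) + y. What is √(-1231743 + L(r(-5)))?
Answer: 2*I*√308039 ≈ 1110.0*I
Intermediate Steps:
r(y) = y + 2*y² (r(y) = (y² + y²) + y = 2*y² + y = y + 2*y²)
L(K) = -413 (L(K) = -297 - 116 = -413)
√(-1231743 + L(r(-5))) = √(-1231743 - 413) = √(-1232156) = 2*I*√308039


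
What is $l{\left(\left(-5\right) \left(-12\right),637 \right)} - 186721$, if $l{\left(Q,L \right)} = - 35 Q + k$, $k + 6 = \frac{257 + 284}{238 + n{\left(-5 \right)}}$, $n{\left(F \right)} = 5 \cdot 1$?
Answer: $- \frac{45884420}{243} \approx -1.8882 \cdot 10^{5}$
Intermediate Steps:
$n{\left(F \right)} = 5$
$k = - \frac{917}{243}$ ($k = -6 + \frac{257 + 284}{238 + 5} = -6 + \frac{541}{243} = - \frac{917}{243} \approx -3.7737$)
$l{\left(Q,L \right)} = - \frac{917}{243} - 35 Q$ ($l{\left(Q,L \right)} = - 35 Q - \frac{917}{243} = - \frac{917}{243} - 35 Q$)
$l{\left(\left(-5\right) \left(-12\right),637 \right)} - 186721 = \left(- \frac{917}{243} - 35 \left(\left(-5\right) \left(-12\right)\right)\right) - 186721 = \left(- \frac{917}{243} - 2100\right) - 186721 = - \frac{511217}{243} - 186721 = - \frac{45884420}{243}$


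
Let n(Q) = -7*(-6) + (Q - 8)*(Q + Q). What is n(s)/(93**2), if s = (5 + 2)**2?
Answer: 4060/8649 ≈ 0.46942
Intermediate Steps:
s = 49 (s = 7**2 = 49)
n(Q) = 42 + 2*Q*(-8 + Q) (n(Q) = 42 + (-8 + Q)*(2*Q) = 42 + 2*Q*(-8 + Q))
n(s)/(93**2) = (42 - 16*49 + 2*49**2)/(93**2) = (42 - 784 + 2*2401)/8649 = (42 - 784 + 4802)*(1/8649) = 4060*(1/8649) = 4060/8649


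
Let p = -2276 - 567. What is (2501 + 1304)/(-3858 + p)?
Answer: -3805/6701 ≈ -0.56783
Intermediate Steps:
p = -2843
(2501 + 1304)/(-3858 + p) = (2501 + 1304)/(-3858 - 2843) = 3805/(-6701) = 3805*(-1/6701) = -3805/6701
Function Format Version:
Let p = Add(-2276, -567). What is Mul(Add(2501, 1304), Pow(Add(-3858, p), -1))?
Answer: Rational(-3805, 6701) ≈ -0.56783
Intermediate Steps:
p = -2843
Mul(Add(2501, 1304), Pow(Add(-3858, p), -1)) = Mul(Add(2501, 1304), Pow(Add(-3858, -2843), -1)) = Mul(3805, Pow(-6701, -1)) = Mul(3805, Rational(-1, 6701)) = Rational(-3805, 6701)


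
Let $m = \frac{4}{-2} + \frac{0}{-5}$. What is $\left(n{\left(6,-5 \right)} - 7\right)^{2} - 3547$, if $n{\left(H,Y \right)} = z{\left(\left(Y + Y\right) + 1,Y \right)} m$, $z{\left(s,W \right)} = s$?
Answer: $-3426$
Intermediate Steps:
$m = -2$ ($m = 4 \left(- \frac{1}{2}\right) + 0 \left(- \frac{1}{5}\right) = -2 + 0 = -2$)
$n{\left(H,Y \right)} = -2 - 4 Y$ ($n{\left(H,Y \right)} = \left(\left(Y + Y\right) + 1\right) \left(-2\right) = \left(2 Y + 1\right) \left(-2\right) = \left(1 + 2 Y\right) \left(-2\right) = -2 - 4 Y$)
$\left(n{\left(6,-5 \right)} - 7\right)^{2} - 3547 = \left(\left(-2 - -20\right) - 7\right)^{2} - 3547 = \left(\left(-2 + 20\right) - 7\right)^{2} - 3547 = \left(18 - 7\right)^{2} - 3547 = 11^{2} - 3547 = 121 - 3547 = -3426$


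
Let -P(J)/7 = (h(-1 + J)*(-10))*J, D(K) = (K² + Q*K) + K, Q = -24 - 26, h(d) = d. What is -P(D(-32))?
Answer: -470111040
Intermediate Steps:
Q = -50
D(K) = K² - 49*K (D(K) = (K² - 50*K) + K = K² - 49*K)
P(J) = -7*J*(10 - 10*J) (P(J) = -7*(-1 + J)*(-10)*J = -7*(10 - 10*J)*J = -7*J*(10 - 10*J))
-P(D(-32)) = -70*(-32*(-49 - 32))*(-1 - 32*(-49 - 32)) = -70*(-32*(-81))*(-1 - 32*(-81)) = -70*2592*(-1 + 2592) = -70*2592*2591 = -1*470111040 = -470111040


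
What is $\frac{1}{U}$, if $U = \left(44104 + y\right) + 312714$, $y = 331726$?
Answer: $\frac{1}{688544} \approx 1.4523 \cdot 10^{-6}$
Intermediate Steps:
$U = 688544$ ($U = \left(44104 + 331726\right) + 312714 = 375830 + 312714 = 688544$)
$\frac{1}{U} = \frac{1}{688544}$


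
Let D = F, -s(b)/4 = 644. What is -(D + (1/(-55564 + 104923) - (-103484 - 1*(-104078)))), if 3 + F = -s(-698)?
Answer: -97681462/49359 ≈ -1979.0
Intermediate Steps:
s(b) = -2576 (s(b) = -4*644 = -2576)
F = 2573 (F = -3 - 1*(-2576) = -3 + 2576 = 2573)
D = 2573
-(D + (1/(-55564 + 104923) - (-103484 - 1*(-104078)))) = -(2573 + (1/(-55564 + 104923) - (-103484 - 1*(-104078)))) = -(2573 + (1/49359 - (-103484 + 104078))) = -(2573 + (1/49359 - 1*594)) = -(2573 + (1/49359 - 594)) = -(2573 - 29319245/49359) = -1*97681462/49359 = -97681462/49359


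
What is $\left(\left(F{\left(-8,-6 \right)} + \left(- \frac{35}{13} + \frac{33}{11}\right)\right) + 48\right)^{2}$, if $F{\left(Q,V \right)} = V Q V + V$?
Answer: $\frac{10201636}{169} \approx 60365.0$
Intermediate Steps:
$F{\left(Q,V \right)} = V + Q V^{2}$ ($F{\left(Q,V \right)} = Q V V + V = Q V^{2} + V = V + Q V^{2}$)
$\left(\left(F{\left(-8,-6 \right)} + \left(- \frac{35}{13} + \frac{33}{11}\right)\right) + 48\right)^{2} = \left(\left(- 6 \left(1 - -48\right) + \left(- \frac{35}{13} + \frac{33}{11}\right)\right) + 48\right)^{2} = \left(\left(- 6 \left(1 + 48\right) + \left(\left(-35\right) \frac{1}{13} + 33 \cdot \frac{1}{11}\right)\right) + 48\right)^{2} = \left(\left(\left(-6\right) 49 + \left(- \frac{35}{13} + 3\right)\right) + 48\right)^{2} = \left(\left(-294 + \frac{4}{13}\right) + 48\right)^{2} = \left(- \frac{3818}{13} + 48\right)^{2} = \left(- \frac{3194}{13}\right)^{2} = \frac{10201636}{169}$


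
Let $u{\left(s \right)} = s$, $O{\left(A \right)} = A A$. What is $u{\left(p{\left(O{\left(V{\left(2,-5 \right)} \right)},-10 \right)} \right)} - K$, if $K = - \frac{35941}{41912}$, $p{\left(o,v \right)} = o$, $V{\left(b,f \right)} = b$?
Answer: $\frac{203589}{41912} \approx 4.8575$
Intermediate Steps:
$O{\left(A \right)} = A^{2}$
$K = - \frac{35941}{41912}$ ($K = \left(-35941\right) \frac{1}{41912} = - \frac{35941}{41912} \approx -0.85753$)
$u{\left(p{\left(O{\left(V{\left(2,-5 \right)} \right)},-10 \right)} \right)} - K = 2^{2} - - \frac{35941}{41912} = 4 + \frac{35941}{41912} = \frac{203589}{41912}$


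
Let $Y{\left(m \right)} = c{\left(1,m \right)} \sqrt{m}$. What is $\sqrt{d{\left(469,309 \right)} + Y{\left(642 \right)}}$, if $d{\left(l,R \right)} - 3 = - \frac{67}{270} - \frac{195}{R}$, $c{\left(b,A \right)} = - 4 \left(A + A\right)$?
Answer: $\frac{\sqrt{182245110 - 441351374400 \sqrt{642}}}{9270} \approx 360.74 i$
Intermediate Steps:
$c{\left(b,A \right)} = - 8 A$ ($c{\left(b,A \right)} = - 4 \cdot 2 A = - 8 A$)
$d{\left(l,R \right)} = \frac{743}{270} - \frac{195}{R}$ ($d{\left(l,R \right)} = 3 - \left(\frac{67}{270} + \frac{195}{R}\right) = \frac{743}{270} - \frac{195}{R}$)
$Y{\left(m \right)} = - 8 m^{\frac{3}{2}}$ ($Y{\left(m \right)} = - 8 m \sqrt{m} = - 8 m^{\frac{3}{2}}$)
$\sqrt{d{\left(469,309 \right)} + Y{\left(642 \right)}} = \sqrt{\left(\frac{743}{270} - \frac{195}{309}\right) - 8 \cdot 642^{\frac{3}{2}}} = \sqrt{\left(\frac{743}{270} - \frac{65}{103}\right) - 8 \cdot 642 \sqrt{642}} = \sqrt{\left(\frac{743}{270} - \frac{65}{103}\right) - 5136 \sqrt{642}} = \sqrt{\frac{58979}{27810} - 5136 \sqrt{642}}$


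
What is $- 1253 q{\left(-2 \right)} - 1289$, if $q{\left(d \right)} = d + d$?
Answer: $3723$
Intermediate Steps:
$q{\left(d \right)} = 2 d$
$- 1253 q{\left(-2 \right)} - 1289 = - 1253 \cdot 2 \left(-2\right) - 1289 = \left(-1253\right) \left(-4\right) - 1289 = 5012 - 1289 = 3723$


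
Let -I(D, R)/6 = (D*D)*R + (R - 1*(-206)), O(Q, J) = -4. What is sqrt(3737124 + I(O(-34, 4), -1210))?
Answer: 6*sqrt(107203) ≈ 1964.5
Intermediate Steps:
I(D, R) = -1236 - 6*R - 6*R*D**2 (I(D, R) = -6*((D*D)*R + (R - 1*(-206))) = -6*(D**2*R + (R + 206)) = -6*(R*D**2 + (206 + R)) = -6*(206 + R + R*D**2) = -1236 - 6*R - 6*R*D**2)
sqrt(3737124 + I(O(-34, 4), -1210)) = sqrt(3737124 + (-1236 - 6*(-1210) - 6*(-1210)*(-4)**2)) = sqrt(3737124 + (-1236 + 7260 - 6*(-1210)*16)) = sqrt(3737124 + (-1236 + 7260 + 116160)) = sqrt(3737124 + 122184) = sqrt(3859308) = 6*sqrt(107203)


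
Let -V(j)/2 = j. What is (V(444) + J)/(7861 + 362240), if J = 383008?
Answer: 382120/370101 ≈ 1.0325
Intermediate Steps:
V(j) = -2*j
(V(444) + J)/(7861 + 362240) = (-2*444 + 383008)/(7861 + 362240) = (-888 + 383008)/370101 = 382120*(1/370101) = 382120/370101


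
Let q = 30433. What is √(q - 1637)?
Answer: 2*√7199 ≈ 169.69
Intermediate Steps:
√(q - 1637) = √(30433 - 1637) = √28796 = 2*√7199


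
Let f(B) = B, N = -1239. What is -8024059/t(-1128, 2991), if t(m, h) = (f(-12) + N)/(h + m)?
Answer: 1660980213/139 ≈ 1.1950e+7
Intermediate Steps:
t(m, h) = -1251/(h + m) (t(m, h) = (-12 - 1239)/(h + m) = -1251/(h + m))
-8024059/t(-1128, 2991) = -8024059/((-1251/(2991 - 1128))) = -8024059/((-1251/1863)) = -8024059/((-1251*1/1863)) = -8024059/(-139/207) = -8024059*(-207/139) = 1660980213/139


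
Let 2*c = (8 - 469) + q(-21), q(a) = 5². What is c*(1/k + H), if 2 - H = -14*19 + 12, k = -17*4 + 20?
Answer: -1339283/24 ≈ -55803.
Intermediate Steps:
q(a) = 25
k = -48 (k = -68 + 20 = -48)
H = 256 (H = 2 - (-14*19 + 12) = 2 - (-266 + 12) = 2 - 1*(-254) = 2 + 254 = 256)
c = -218 (c = ((8 - 469) + 25)/2 = (-461 + 25)/2 = (½)*(-436) = -218)
c*(1/k + H) = -218*(1/(-48) + 256) = -218*(-1/48 + 256) = -218*12287/48 = -1339283/24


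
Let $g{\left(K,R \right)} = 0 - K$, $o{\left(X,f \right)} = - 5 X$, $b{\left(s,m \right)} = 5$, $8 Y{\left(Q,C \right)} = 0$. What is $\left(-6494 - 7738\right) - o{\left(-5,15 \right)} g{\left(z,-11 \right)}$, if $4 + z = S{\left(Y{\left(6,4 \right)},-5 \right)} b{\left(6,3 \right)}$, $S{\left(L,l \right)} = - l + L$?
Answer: $-13707$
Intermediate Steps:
$Y{\left(Q,C \right)} = 0$ ($Y{\left(Q,C \right)} = \frac{1}{8} \cdot 0 = 0$)
$S{\left(L,l \right)} = L - l$
$z = 21$ ($z = -4 + \left(0 - -5\right) 5 = -4 + \left(0 + 5\right) 5 = -4 + 5 \cdot 5 = -4 + 25 = 21$)
$g{\left(K,R \right)} = - K$
$\left(-6494 - 7738\right) - o{\left(-5,15 \right)} g{\left(z,-11 \right)} = \left(-6494 - 7738\right) - \left(-5\right) \left(-5\right) \left(\left(-1\right) 21\right) = -14232 - 25 \left(-21\right) = -14232 - -525 = -14232 + 525 = -13707$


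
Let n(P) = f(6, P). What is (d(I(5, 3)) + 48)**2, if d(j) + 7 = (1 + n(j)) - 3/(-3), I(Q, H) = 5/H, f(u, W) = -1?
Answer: 1764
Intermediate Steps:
n(P) = -1
d(j) = -6 (d(j) = -7 + ((1 - 1) - 3/(-3)) = -7 + (0 - 3*(-1/3)) = -7 + (0 + 1) = -7 + 1 = -6)
(d(I(5, 3)) + 48)**2 = (-6 + 48)**2 = 42**2 = 1764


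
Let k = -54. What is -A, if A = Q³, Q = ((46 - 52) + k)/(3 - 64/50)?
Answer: 3375000000/79507 ≈ 42449.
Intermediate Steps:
Q = -1500/43 (Q = ((46 - 52) - 54)/(3 - 64/50) = (-6 - 54)/(3 - 64*1/50) = -60/(3 - 32/25) = -60/43/25 = -60*25/43 = -1500/43 ≈ -34.884)
A = -3375000000/79507 (A = (-1500/43)³ = -3375000000/79507 ≈ -42449.)
-A = -1*(-3375000000/79507) = 3375000000/79507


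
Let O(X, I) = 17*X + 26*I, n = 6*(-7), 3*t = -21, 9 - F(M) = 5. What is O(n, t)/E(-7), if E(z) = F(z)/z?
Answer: 1568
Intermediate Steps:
F(M) = 4 (F(M) = 9 - 1*5 = 9 - 5 = 4)
t = -7 (t = (1/3)*(-21) = -7)
n = -42
E(z) = 4/z
O(n, t)/E(-7) = (17*(-42) + 26*(-7))/((4/(-7))) = (-714 - 182)/((4*(-1/7))) = -896/(-4/7) = -896*(-7/4) = 1568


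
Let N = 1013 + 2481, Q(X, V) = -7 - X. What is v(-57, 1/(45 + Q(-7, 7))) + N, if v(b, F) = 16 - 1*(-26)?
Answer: 3536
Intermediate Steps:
v(b, F) = 42 (v(b, F) = 16 + 26 = 42)
N = 3494
v(-57, 1/(45 + Q(-7, 7))) + N = 42 + 3494 = 3536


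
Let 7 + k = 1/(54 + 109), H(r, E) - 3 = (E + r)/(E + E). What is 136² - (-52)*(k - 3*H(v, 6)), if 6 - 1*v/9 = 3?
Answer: 2809357/163 ≈ 17235.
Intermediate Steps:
v = 27 (v = 54 - 9*3 = 54 - 27 = 27)
H(r, E) = 3 + (E + r)/(2*E) (H(r, E) = 3 + (E + r)/(E + E) = 3 + (E + r)/((2*E)) = 3 + (E + r)*(1/(2*E)) = 3 + (E + r)/(2*E))
k = -1140/163 (k = -7 + 1/(54 + 109) = -7 + 1/163 = -1140/163 ≈ -6.9939)
136² - (-52)*(k - 3*H(v, 6)) = 136² - (-52)*(-1140/163 - 3*(27 + 7*6)/(2*6)) = 18496 - (-52)*(-1140/163 - 3*(27 + 42)/(2*6)) = 18496 - (-52)*(-1140/163 - 3*69/(2*6)) = 18496 - (-52)*(-1140/163 - 3*23/4) = 18496 - (-52)*(-1140/163 - 69/4) = 18496 - (-52)*(-15807)/652 = 18496 - 1*205491/163 = 18496 - 205491/163 = 2809357/163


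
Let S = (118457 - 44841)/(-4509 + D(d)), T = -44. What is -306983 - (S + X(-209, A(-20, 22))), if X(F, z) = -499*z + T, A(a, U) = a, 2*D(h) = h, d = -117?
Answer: -2894907833/9135 ≈ -3.1690e+5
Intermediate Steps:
D(h) = h/2
S = -147232/9135 (S = (118457 - 44841)/(-4509 + (1/2)*(-117)) = 73616/(-4509 - 117/2) = 73616/(-9135/2) = 73616*(-2/9135) = -147232/9135 ≈ -16.117)
X(F, z) = -44 - 499*z (X(F, z) = -499*z - 44 = -44 - 499*z)
-306983 - (S + X(-209, A(-20, 22))) = -306983 - (-147232/9135 + (-44 - 499*(-20))) = -306983 - (-147232/9135 + (-44 + 9980)) = -306983 - (-147232/9135 + 9936) = -306983 - 1*90618128/9135 = -306983 - 90618128/9135 = -2894907833/9135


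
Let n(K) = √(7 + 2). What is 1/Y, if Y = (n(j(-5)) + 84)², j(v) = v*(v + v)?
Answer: 1/7569 ≈ 0.00013212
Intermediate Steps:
j(v) = 2*v² (j(v) = v*(2*v) = 2*v²)
n(K) = 3 (n(K) = √9 = 3)
Y = 7569 (Y = (3 + 84)² = 87² = 7569)
1/Y = 1/7569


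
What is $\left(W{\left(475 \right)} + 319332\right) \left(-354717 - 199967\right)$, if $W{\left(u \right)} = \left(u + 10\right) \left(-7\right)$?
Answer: $-175245198908$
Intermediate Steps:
$W{\left(u \right)} = -70 - 7 u$ ($W{\left(u \right)} = \left(10 + u\right) \left(-7\right) = -70 - 7 u$)
$\left(W{\left(475 \right)} + 319332\right) \left(-354717 - 199967\right) = \left(\left(-70 - 3325\right) + 319332\right) \left(-354717 - 199967\right) = \left(\left(-70 - 3325\right) + 319332\right) \left(-554684\right) = \left(-3395 + 319332\right) \left(-554684\right) = 315937 \left(-554684\right) = -175245198908$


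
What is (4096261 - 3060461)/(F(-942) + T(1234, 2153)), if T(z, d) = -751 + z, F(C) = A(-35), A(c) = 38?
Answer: 1035800/521 ≈ 1988.1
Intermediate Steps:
F(C) = 38
(4096261 - 3060461)/(F(-942) + T(1234, 2153)) = (4096261 - 3060461)/(38 + (-751 + 1234)) = 1035800/(38 + 483) = 1035800/521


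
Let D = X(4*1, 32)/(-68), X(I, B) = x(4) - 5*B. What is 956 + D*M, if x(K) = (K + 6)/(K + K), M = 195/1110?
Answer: 19250623/20128 ≈ 956.41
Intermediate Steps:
M = 13/74 (M = 195*(1/1110) = 13/74 ≈ 0.17568)
x(K) = (6 + K)/(2*K) (x(K) = (6 + K)/((2*K)) = (6 + K)*(1/(2*K)) = (6 + K)/(2*K))
X(I, B) = 5/4 - 5*B (X(I, B) = (½)*(6 + 4)/4 - 5*B = (½)*(¼)*10 - 5*B = 5/4 - 5*B)
D = 635/272 (D = (5/4 - 5*32)/(-68) = (5/4 - 160)*(-1/68) = -635/4*(-1/68) = 635/272 ≈ 2.3346)
956 + D*M = 956 + (635/272)*(13/74) = 956 + 8255/20128 = 19250623/20128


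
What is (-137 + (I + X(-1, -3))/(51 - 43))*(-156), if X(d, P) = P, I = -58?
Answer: 45123/2 ≈ 22562.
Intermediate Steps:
(-137 + (I + X(-1, -3))/(51 - 43))*(-156) = (-137 + (-58 - 3)/(51 - 43))*(-156) = (-137 - 61/8)*(-156) = -1157/8*(-156) = 45123/2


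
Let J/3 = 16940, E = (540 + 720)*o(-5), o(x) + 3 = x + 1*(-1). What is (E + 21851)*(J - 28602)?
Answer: 233533398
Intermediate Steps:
o(x) = -4 + x (o(x) = -3 + (x + 1*(-1)) = -3 + (x - 1) = -3 + (-1 + x) = -4 + x)
E = -11340 (E = (540 + 720)*(-4 - 5) = 1260*(-9) = -11340)
J = 50820 (J = 3*16940 = 50820)
(E + 21851)*(J - 28602) = (-11340 + 21851)*(50820 - 28602) = 10511*22218 = 233533398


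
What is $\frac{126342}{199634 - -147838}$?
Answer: $\frac{7019}{19304} \approx 0.3636$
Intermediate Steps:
$\frac{126342}{199634 - -147838} = \frac{126342}{199634 + 147838} = \frac{126342}{347472} = 126342 \cdot \frac{1}{347472} = \frac{7019}{19304}$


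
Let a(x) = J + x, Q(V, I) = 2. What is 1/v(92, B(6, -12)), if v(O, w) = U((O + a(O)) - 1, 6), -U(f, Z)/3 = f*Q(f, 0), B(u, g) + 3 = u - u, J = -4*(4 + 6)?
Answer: -1/858 ≈ -0.0011655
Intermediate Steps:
J = -40 (J = -4*10 = -40)
B(u, g) = -3 (B(u, g) = -3 + (u - u) = -3 + 0 = -3)
a(x) = -40 + x
U(f, Z) = -6*f (U(f, Z) = -3*f*2 = -6*f)
v(O, w) = 246 - 12*O (v(O, w) = -6*((O + (-40 + O)) - 1) = -6*((-40 + 2*O) - 1) = -6*(-41 + 2*O) = 246 - 12*O)
1/v(92, B(6, -12)) = 1/(246 - 12*92) = 1/(246 - 1104) = 1/(-858) = -1/858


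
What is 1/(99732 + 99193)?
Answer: 1/198925 ≈ 5.0270e-6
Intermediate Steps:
1/(99732 + 99193) = 1/198925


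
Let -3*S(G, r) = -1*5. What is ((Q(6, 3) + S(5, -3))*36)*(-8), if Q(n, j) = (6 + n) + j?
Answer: -4800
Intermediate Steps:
Q(n, j) = 6 + j + n
S(G, r) = 5/3 (S(G, r) = -(-1)*5/3 = -⅓*(-5) = 5/3)
((Q(6, 3) + S(5, -3))*36)*(-8) = (((6 + 3 + 6) + 5/3)*36)*(-8) = ((15 + 5/3)*36)*(-8) = ((50/3)*36)*(-8) = 600*(-8) = -4800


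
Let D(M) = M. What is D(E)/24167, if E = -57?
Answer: -57/24167 ≈ -0.0023586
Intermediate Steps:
D(E)/24167 = -57/24167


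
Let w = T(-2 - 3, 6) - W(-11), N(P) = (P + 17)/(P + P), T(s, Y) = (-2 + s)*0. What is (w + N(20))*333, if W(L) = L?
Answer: 158841/40 ≈ 3971.0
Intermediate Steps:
T(s, Y) = 0
N(P) = (17 + P)/(2*P) (N(P) = (17 + P)/((2*P)) = (17 + P)*(1/(2*P)) = (17 + P)/(2*P))
w = 11 (w = 0 - 1*(-11) = 0 + 11 = 11)
(w + N(20))*333 = (11 + (1/2)*(17 + 20)/20)*333 = (11 + (1/2)*(1/20)*37)*333 = (11 + 37/40)*333 = (477/40)*333 = 158841/40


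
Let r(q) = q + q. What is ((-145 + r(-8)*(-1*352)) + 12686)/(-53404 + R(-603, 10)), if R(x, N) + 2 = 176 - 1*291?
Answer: -18173/53521 ≈ -0.33955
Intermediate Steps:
r(q) = 2*q
R(x, N) = -117 (R(x, N) = -2 + (176 - 1*291) = -2 + (176 - 291) = -2 - 115 = -117)
((-145 + r(-8)*(-1*352)) + 12686)/(-53404 + R(-603, 10)) = ((-145 + (2*(-8))*(-1*352)) + 12686)/(-53404 - 117) = ((-145 - 16*(-352)) + 12686)/(-53521) = ((-145 + 5632) + 12686)*(-1/53521) = (5487 + 12686)*(-1/53521) = 18173*(-1/53521) = -18173/53521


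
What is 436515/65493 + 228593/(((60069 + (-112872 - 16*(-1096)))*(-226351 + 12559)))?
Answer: 121898216437567/18289047510176 ≈ 6.6651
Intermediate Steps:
436515/65493 + 228593/(((60069 + (-112872 - 16*(-1096)))*(-226351 + 12559))) = 436515*(1/65493) + 228593/(((60069 + (-112872 - 1*(-17536)))*(-213792))) = 145505/21831 + 228593/(((60069 + (-112872 + 17536))*(-213792))) = 145505/21831 + 228593/(((60069 - 95336)*(-213792))) = 145505/21831 + 228593/((-35267*(-213792))) = 145505/21831 + 228593/7539802464 = 121898216437567/18289047510176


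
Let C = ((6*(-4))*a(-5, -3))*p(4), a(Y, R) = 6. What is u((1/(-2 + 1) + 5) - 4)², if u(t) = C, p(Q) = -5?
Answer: 518400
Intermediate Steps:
C = 720 (C = ((6*(-4))*6)*(-5) = -24*6*(-5) = -144*(-5) = 720)
u(t) = 720
u((1/(-2 + 1) + 5) - 4)² = 720² = 518400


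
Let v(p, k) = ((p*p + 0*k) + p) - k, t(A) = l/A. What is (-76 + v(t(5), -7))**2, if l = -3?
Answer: 2996361/625 ≈ 4794.2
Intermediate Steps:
t(A) = -3/A
v(p, k) = p + p**2 - k (v(p, k) = ((p**2 + 0) + p) - k = (p**2 + p) - k = (p + p**2) - k = p + p**2 - k)
(-76 + v(t(5), -7))**2 = (-76 + (-3/5 + (-3/5)**2 - 1*(-7)))**2 = (-76 + (-3*1/5 + (-3*1/5)**2 + 7))**2 = (-76 + (-3/5 + (-3/5)**2 + 7))**2 = (-76 + (-3/5 + 9/25 + 7))**2 = (-76 + 169/25)**2 = (-1731/25)**2 = 2996361/625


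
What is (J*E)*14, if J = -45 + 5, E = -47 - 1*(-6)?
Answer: 22960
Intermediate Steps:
E = -41 (E = -47 + 6 = -41)
J = -40
(J*E)*14 = -40*(-41)*14 = 1640*14 = 22960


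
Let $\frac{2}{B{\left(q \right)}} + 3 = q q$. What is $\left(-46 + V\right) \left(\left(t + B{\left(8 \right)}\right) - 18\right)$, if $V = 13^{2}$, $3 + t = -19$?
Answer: $- \frac{299874}{61} \approx -4916.0$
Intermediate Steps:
$B{\left(q \right)} = \frac{2}{-3 + q^{2}}$ ($B{\left(q \right)} = \frac{2}{-3 + q q} = \frac{2}{-3 + q^{2}}$)
$t = -22$ ($t = -3 - 19 = -22$)
$V = 169$
$\left(-46 + V\right) \left(\left(t + B{\left(8 \right)}\right) - 18\right) = \left(-46 + 169\right) \left(\left(-22 + \frac{2}{-3 + 8^{2}}\right) - 18\right) = 123 \left(\left(-22 + \frac{2}{-3 + 64}\right) - 18\right) = 123 \left(\left(-22 + \frac{2}{61}\right) - 18\right) = 123 \left(- \frac{1340}{61} - 18\right) = 123 \left(- \frac{2438}{61}\right) = - \frac{299874}{61}$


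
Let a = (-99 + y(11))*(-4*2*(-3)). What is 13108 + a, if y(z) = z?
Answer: 10996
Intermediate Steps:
a = -2112 (a = (-99 + 11)*(-4*2*(-3)) = -(-704)*(-3) = -88*24 = -2112)
13108 + a = 13108 - 2112 = 10996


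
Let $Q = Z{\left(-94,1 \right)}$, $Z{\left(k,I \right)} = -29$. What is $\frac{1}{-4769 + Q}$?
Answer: $- \frac{1}{4798} \approx -0.00020842$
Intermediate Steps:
$Q = -29$
$\frac{1}{-4769 + Q} = \frac{1}{-4769 - 29} = \frac{1}{-4798} = - \frac{1}{4798}$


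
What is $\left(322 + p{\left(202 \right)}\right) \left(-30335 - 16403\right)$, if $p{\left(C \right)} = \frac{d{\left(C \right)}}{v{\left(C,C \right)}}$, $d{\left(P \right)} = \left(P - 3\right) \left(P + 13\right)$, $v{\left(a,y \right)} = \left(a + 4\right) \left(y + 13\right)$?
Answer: $- \frac{1554762939}{103} \approx -1.5095 \cdot 10^{7}$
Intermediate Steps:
$v{\left(a,y \right)} = \left(4 + a\right) \left(13 + y\right)$
$d{\left(P \right)} = \left(-3 + P\right) \left(13 + P\right)$
$p{\left(C \right)} = \frac{-39 + C^{2} + 10 C}{52 + C^{2} + 17 C}$ ($p{\left(C \right)} = \frac{-39 + C^{2} + 10 C}{52 + 4 C + 13 C + C C} = \frac{-39 + C^{2} + 10 C}{52 + 4 C + 13 C + C^{2}} = \frac{-39 + C^{2} + 10 C}{52 + C^{2} + 17 C}$)
$\left(322 + p{\left(202 \right)}\right) \left(-30335 - 16403\right) = \left(322 + \frac{-3 + 202}{4 + 202}\right) \left(-30335 - 16403\right) = \left(322 + \frac{1}{206} \cdot 199\right) \left(-46738\right) = \left(322 + \frac{199}{206}\right) \left(-46738\right) = \frac{66531}{206} \left(-46738\right) = - \frac{1554762939}{103}$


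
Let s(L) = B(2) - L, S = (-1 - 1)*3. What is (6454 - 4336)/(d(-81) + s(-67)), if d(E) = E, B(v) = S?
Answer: -1059/10 ≈ -105.90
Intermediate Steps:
S = -6 (S = -2*3 = -6)
B(v) = -6
s(L) = -6 - L
(6454 - 4336)/(d(-81) + s(-67)) = (6454 - 4336)/(-81 + (-6 - 1*(-67))) = 2118/(-81 + (-6 + 67)) = 2118/(-81 + 61) = 2118/(-20) = 2118*(-1/20) = -1059/10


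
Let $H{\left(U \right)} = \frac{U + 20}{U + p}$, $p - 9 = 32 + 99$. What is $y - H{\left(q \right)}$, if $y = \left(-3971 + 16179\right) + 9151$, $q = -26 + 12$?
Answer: $\frac{448538}{21} \approx 21359.0$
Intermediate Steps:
$p = 140$ ($p = 9 + \left(32 + 99\right) = 9 + 131 = 140$)
$q = -14$
$H{\left(U \right)} = \frac{20 + U}{140 + U}$ ($H{\left(U \right)} = \frac{U + 20}{U + 140} = \frac{20 + U}{140 + U}$)
$y = 21359$ ($y = 12208 + 9151 = 21359$)
$y - H{\left(q \right)} = 21359 - \frac{20 - 14}{140 - 14} = 21359 - \frac{1}{126} \cdot 6 = 21359 - \frac{1}{21} = \frac{448538}{21}$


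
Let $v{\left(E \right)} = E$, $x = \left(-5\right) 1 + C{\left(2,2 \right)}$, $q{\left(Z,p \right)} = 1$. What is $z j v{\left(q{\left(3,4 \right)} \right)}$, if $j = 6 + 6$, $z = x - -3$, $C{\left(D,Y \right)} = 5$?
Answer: $36$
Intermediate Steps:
$x = 0$ ($x = \left(-5\right) 1 + 5 = -5 + 5 = 0$)
$z = 3$ ($z = 0 - -3 = 0 + 3 = 3$)
$j = 12$
$z j v{\left(q{\left(3,4 \right)} \right)} = 3 \cdot 12 \cdot 1 = 36 \cdot 1 = 36$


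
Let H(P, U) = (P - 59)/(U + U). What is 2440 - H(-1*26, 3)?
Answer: 14725/6 ≈ 2454.2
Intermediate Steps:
H(P, U) = (-59 + P)/(2*U) (H(P, U) = (-59 + P)/((2*U)) = (-59 + P)*(1/(2*U)) = (-59 + P)/(2*U))
2440 - H(-1*26, 3) = 2440 - (-59 - 1*26)/(2*3) = 2440 - (-59 - 26)/(2*3) = 2440 - (-85)/(2*3) = 2440 - 1*(-85/6) = 2440 + 85/6 = 14725/6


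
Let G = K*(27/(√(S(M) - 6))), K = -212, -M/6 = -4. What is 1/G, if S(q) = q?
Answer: -√2/1908 ≈ -0.00074120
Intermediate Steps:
M = 24 (M = -6*(-4) = 24)
G = -954*√2 (G = -5724/(√(24 - 6)) = -5724/(√18) = -5724/(3*√2) = -5724*√2/6 = -954*√2 ≈ -1349.2)
1/G = 1/(-954*√2) = -√2/1908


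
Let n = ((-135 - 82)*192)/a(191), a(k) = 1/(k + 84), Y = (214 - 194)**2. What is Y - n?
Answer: 11458000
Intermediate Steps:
Y = 400 (Y = 20**2 = 400)
a(k) = 1/(84 + k)
n = -11457600 (n = ((-135 - 82)*192)/(1/(84 + 191)) = (-217*192)/(1/275) = -41664/1/275 = -41664*275 = -11457600)
Y - n = 400 - 1*(-11457600) = 400 + 11457600 = 11458000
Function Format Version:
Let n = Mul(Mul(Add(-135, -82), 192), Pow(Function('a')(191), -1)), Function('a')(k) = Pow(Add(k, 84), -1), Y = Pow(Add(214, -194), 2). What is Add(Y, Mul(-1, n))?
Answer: 11458000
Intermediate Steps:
Y = 400 (Y = Pow(20, 2) = 400)
Function('a')(k) = Pow(Add(84, k), -1)
n = -11457600 (n = Mul(Mul(Add(-135, -82), 192), Pow(Pow(Add(84, 191), -1), -1)) = Mul(Mul(-217, 192), Pow(Pow(275, -1), -1)) = Mul(-41664, Pow(Rational(1, 275), -1)) = Mul(-41664, 275) = -11457600)
Add(Y, Mul(-1, n)) = Add(400, Mul(-1, -11457600)) = Add(400, 11457600) = 11458000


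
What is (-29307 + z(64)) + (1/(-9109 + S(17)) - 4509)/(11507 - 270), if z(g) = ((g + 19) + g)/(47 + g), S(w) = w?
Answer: -110782004090913/3780171748 ≈ -29306.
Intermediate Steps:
z(g) = (19 + 2*g)/(47 + g) (z(g) = ((19 + g) + g)/(47 + g) = (19 + 2*g)/(47 + g))
(-29307 + z(64)) + (1/(-9109 + S(17)) - 4509)/(11507 - 270) = (-29307 + (19 + 2*64)/(47 + 64)) + (1/(-9109 + 17) - 4509)/(11507 - 270) = (-29307 + (19 + 128)/111) + (1/(-9092) - 4509)/11237 = (-29307 + (1/111)*147) + (-1/9092 - 4509)*(1/11237) = (-29307 + 49/37) - 40995829/9092*1/11237 = -1084310/37 - 40995829/102166804 = -110782004090913/3780171748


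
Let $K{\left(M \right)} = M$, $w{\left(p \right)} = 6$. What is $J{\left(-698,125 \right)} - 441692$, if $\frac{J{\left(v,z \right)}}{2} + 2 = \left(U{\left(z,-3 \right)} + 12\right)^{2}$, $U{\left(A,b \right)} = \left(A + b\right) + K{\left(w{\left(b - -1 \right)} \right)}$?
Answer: $-402496$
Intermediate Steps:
$U{\left(A,b \right)} = 6 + A + b$ ($U{\left(A,b \right)} = \left(A + b\right) + 6 = 6 + A + b$)
$J{\left(v,z \right)} = -4 + 2 \left(15 + z\right)^{2}$ ($J{\left(v,z \right)} = -4 + 2 \left(\left(6 + z - 3\right) + 12\right)^{2} = -4 + 2 \left(\left(3 + z\right) + 12\right)^{2} = -4 + 2 \left(15 + z\right)^{2}$)
$J{\left(-698,125 \right)} - 441692 = \left(-4 + 2 \left(15 + 125\right)^{2}\right) - 441692 = \left(-4 + 2 \cdot 140^{2}\right) - 441692 = \left(-4 + 2 \cdot 19600\right) - 441692 = \left(-4 + 39200\right) - 441692 = 39196 - 441692 = -402496$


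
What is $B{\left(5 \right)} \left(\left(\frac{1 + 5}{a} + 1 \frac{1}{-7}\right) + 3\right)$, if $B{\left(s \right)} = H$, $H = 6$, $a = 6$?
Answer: $\frac{162}{7} \approx 23.143$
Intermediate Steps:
$B{\left(s \right)} = 6$
$B{\left(5 \right)} \left(\left(\frac{1 + 5}{a} + 1 \frac{1}{-7}\right) + 3\right) = 6 \left(\left(\frac{1 + 5}{6} + 1 \frac{1}{-7}\right) + 3\right) = 6 \left(\left(6 \cdot \frac{1}{6} + 1 \left(- \frac{1}{7}\right)\right) + 3\right) = 6 \left(\left(1 - \frac{1}{7}\right) + 3\right) = 6 \left(\frac{6}{7} + 3\right) = 6 \cdot \frac{27}{7} = \frac{162}{7}$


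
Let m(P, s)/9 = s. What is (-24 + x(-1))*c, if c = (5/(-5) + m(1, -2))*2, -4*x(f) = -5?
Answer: 1729/2 ≈ 864.50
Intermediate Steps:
x(f) = 5/4 (x(f) = -¼*(-5) = 5/4)
m(P, s) = 9*s
c = -38 (c = (5/(-5) + 9*(-2))*2 = (5*(-⅕) - 18)*2 = (-1 - 18)*2 = -19*2 = -38)
(-24 + x(-1))*c = (-24 + 5/4)*(-38) = -91/4*(-38) = 1729/2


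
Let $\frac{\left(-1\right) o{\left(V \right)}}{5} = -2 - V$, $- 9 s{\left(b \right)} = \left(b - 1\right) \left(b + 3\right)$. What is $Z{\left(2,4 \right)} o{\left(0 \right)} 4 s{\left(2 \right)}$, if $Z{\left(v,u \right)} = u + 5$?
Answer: $-200$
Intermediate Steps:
$Z{\left(v,u \right)} = 5 + u$
$s{\left(b \right)} = - \frac{\left(-1 + b\right) \left(3 + b\right)}{9}$ ($s{\left(b \right)} = - \frac{\left(b - 1\right) \left(b + 3\right)}{9} = - \frac{\left(-1 + b\right) \left(3 + b\right)}{9}$)
$o{\left(V \right)} = 10 + 5 V$ ($o{\left(V \right)} = - 5 \left(-2 - V\right) = 10 + 5 V$)
$Z{\left(2,4 \right)} o{\left(0 \right)} 4 s{\left(2 \right)} = \left(5 + 4\right) \left(10 + 5 \cdot 0\right) 4 \left(\frac{1}{3} - \frac{4}{9} - \frac{2^{2}}{9}\right) = 9 \left(10 + 0\right) 4 \left(\frac{1}{3} - \frac{4}{9} - \frac{4}{9}\right) = 9 \cdot 10 \cdot 4 \left(\frac{1}{3} - \frac{4}{9} - \frac{4}{9}\right) = 90 \cdot 4 \left(- \frac{5}{9}\right) = 90 \left(- \frac{20}{9}\right) = -200$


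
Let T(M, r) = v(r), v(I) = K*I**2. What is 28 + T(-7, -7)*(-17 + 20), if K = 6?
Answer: 910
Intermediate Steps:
v(I) = 6*I**2
T(M, r) = 6*r**2
28 + T(-7, -7)*(-17 + 20) = 28 + (6*(-7)**2)*(-17 + 20) = 28 + (6*49)*3 = 28 + 294*3 = 28 + 882 = 910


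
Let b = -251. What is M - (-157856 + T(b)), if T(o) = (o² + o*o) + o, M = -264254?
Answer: -232149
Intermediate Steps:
T(o) = o + 2*o² (T(o) = (o² + o²) + o = 2*o² + o = o + 2*o²)
M - (-157856 + T(b)) = -264254 - (-157856 - 251*(1 + 2*(-251))) = -264254 - (-157856 - 251*(1 - 502)) = -264254 - (-157856 - 251*(-501)) = -264254 - (-157856 + 125751) = -264254 - 1*(-32105) = -264254 + 32105 = -232149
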